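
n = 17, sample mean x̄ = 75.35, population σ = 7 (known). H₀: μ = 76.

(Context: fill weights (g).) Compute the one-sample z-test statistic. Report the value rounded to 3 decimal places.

test statistic = -0.383

SE = σ/√n = 7/√17 = 1.6977
z = (x̄−μ₀)/SE = (75.35−76)/1.6977 = -0.3829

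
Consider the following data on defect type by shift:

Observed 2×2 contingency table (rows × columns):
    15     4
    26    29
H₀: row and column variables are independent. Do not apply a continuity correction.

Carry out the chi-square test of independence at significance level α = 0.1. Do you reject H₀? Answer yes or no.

Row totals [19, 55], col totals [41, 33], n=74
χ² = (15−10.53)²/10.53 + (4−8.47)²/8.47 + (26−30.47)²/30.47 + (29−24.53)²/24.53 = 5.7342
df = 1
p-value (upper-tail) = 0.01664
At α=0.1: p < α → reject H₀

reject H₀: yes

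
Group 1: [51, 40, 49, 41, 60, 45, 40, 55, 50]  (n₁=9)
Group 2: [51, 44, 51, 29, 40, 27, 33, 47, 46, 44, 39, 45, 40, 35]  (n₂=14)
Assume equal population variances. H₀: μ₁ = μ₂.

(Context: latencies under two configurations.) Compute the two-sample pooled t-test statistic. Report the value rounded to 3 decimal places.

test statistic = 2.263

x̄₁=47.889, s₁=7.008, n₁=9
x̄₂=40.786, s₂=7.547, n₂=14
s_p² = [8·7.008² + 13·7.547²]/21 = 53.9641
SE = √(s_p²·(1/9+1/14)) = 3.1386
t = (47.889−40.786)/3.1386 = 2.2632
df = 21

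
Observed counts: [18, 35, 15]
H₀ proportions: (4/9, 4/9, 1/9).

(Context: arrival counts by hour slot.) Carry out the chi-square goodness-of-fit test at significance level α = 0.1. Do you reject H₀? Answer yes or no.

n = 68; E_i = n·p_i = [30.22, 30.22, 7.56]
χ² = (18−30.22)²/30.22 + (35−30.22)²/30.22 + (15−7.56)²/7.56 = 13.0331
df = 2
p-value (upper-tail) = 0.00148
At α=0.1: p < α → reject H₀

reject H₀: yes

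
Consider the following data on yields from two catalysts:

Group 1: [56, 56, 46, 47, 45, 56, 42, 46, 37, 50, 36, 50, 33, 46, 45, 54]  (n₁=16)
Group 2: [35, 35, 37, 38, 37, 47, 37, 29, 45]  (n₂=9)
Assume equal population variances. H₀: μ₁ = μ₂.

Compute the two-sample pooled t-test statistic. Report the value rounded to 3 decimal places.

x̄₁=46.562, s₁=7.118, n₁=16
x̄₂=37.778, s₂=5.380, n₂=9
s_p² = [15·7.118² + 8·5.380²]/23 = 43.1084
SE = √(s_p²·(1/16+1/9)) = 2.7357
t = (46.562−37.778)/2.7357 = 3.2111
df = 23

test statistic = 3.211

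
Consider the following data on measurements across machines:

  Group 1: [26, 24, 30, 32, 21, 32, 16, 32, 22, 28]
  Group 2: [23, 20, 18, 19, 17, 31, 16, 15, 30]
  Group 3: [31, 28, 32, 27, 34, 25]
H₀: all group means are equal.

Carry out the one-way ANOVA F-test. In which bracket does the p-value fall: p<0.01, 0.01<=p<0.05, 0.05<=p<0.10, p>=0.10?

Group means [26.30, 21.00, 29.50], grand mean 25.160
SSB = Σnᵢ(x̄ᵢ−x̄)² = 281.760; SSW = ΣΣ(x−x̄ᵢ)² = 605.600
MSB = 281.760/2 = 140.8800; MSW = 605.600/22 = 27.5273
F = MSB/MSW = 5.1178
df = (2, 22)
p-value (upper-tail) = 0.01496
→ bracket: 0.01<=p<0.05

p-value bracket: 0.01<=p<0.05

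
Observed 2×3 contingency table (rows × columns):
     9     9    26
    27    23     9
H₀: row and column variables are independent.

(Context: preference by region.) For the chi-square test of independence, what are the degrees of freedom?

degrees of freedom = 2

df = (r−1)(c−1) = (2−1)·(3−1) = 2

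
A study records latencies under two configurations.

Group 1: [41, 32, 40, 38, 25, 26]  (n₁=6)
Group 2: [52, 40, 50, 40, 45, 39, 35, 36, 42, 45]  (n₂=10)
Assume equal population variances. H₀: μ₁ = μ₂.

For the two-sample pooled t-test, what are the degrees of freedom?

df = n₁ + n₂ − 2 = 6 + 10 − 2 = 14

degrees of freedom = 14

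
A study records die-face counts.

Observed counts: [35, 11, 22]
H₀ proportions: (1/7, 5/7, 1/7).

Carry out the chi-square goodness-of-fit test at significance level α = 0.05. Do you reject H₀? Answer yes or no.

reject H₀: yes

n = 68; E_i = n·p_i = [9.71, 48.57, 9.71]
χ² = (35−9.71)²/9.71 + (11−48.57)²/48.57 + (22−9.71)²/9.71 = 110.4176
df = 2
p-value (upper-tail) = 0.00000
At α=0.05: p < α → reject H₀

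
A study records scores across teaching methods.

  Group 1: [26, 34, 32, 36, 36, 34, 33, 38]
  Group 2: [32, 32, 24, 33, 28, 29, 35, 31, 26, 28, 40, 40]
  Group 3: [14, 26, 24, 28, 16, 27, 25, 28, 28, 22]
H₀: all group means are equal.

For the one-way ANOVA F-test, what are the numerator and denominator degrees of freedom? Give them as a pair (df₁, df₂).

degrees of freedom = [2, 27]

k = 3 groups, N = 30 total
df = (k−1, N−k) = (3−1, 30−3) = (2, 27)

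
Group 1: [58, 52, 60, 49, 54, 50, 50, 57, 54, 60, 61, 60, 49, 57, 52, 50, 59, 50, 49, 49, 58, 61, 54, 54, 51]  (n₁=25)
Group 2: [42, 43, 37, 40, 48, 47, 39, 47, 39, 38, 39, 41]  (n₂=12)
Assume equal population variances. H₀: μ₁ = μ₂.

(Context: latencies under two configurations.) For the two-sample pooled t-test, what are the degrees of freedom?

degrees of freedom = 35

df = n₁ + n₂ − 2 = 25 + 12 − 2 = 35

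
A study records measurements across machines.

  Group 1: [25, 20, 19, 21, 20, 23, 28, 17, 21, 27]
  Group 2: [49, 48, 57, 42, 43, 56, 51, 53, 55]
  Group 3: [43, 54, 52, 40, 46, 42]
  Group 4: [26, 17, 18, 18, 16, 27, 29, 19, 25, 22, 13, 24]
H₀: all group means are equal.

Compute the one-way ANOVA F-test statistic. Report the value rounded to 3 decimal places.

Group means [22.10, 50.44, 46.17, 21.17], grand mean 32.595
SSB = Σnᵢ(x̄ᵢ−x̄)² = 6641.297; SSW = ΣΣ(x−x̄ᵢ)² = 789.622
MSB = 6641.297/3 = 2213.7656; MSW = 789.622/33 = 23.9279
F = MSB/MSW = 92.5180
df = (3, 33)

test statistic = 92.518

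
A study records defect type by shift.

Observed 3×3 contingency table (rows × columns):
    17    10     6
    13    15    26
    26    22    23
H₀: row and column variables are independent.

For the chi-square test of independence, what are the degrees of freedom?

degrees of freedom = 4

df = (r−1)(c−1) = (3−1)·(3−1) = 4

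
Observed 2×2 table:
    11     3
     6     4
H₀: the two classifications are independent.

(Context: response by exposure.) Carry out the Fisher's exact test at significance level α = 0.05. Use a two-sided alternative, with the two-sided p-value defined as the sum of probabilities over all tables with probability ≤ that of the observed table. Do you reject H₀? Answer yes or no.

Margins: r₁=14, r₂=10, c₁=17, c₂=7, n=24
p_obs = C(14,11)·C(10,6)/C(24,17); sum pmf over tables with pmf ≤ p_obs
p-value (two-sided) = 0.39264
At α=0.05: p ≥ α → fail to reject H₀

reject H₀: no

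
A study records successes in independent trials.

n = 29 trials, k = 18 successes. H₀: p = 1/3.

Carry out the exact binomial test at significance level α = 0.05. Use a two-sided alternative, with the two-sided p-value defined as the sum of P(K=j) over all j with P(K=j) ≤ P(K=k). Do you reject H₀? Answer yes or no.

Exact binomial: n=29, k=18, p₀=1/3=0.3333
P(X=j) = C(n,j)·p₀^j·(1−p₀)^(n−j); p = Σ P(X=j) over j with P(X=j) ≤ P(X=18)
p-value (two-sided) = 0.00234
At α=0.05: p < α → reject H₀

reject H₀: yes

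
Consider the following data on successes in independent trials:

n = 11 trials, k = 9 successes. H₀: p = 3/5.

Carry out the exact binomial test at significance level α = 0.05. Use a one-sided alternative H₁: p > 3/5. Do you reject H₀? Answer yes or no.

reject H₀: no

Exact binomial: n=11, k=9, p₀=3/5=0.6000
P(X≥9) from Σ C(n,i)·p₀^i·(1−p₀)^(n−i)
p-value (one-sided, H₁ greater) = 0.11892
At α=0.05: p ≥ α → fail to reject H₀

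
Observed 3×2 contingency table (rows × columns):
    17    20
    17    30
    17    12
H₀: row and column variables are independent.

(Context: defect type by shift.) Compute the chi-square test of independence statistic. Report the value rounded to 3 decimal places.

Row totals [37, 47, 29], col totals [51, 62], n=113
χ² = (17−16.70)²/16.70 + (20−20.30)²/20.30 + (17−21.21)²/21.21 + (30−25.79)²/25.79 + (17−13.09)²/13.09 + (12−15.91)²/15.91 = 3.6650
df = 2

test statistic = 3.665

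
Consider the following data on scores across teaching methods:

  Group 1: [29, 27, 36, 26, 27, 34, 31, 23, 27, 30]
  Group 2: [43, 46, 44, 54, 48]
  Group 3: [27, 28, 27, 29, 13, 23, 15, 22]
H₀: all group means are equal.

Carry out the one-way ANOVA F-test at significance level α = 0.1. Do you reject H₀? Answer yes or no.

Group means [29.00, 47.00, 23.00], grand mean 30.826
SSB = Σnᵢ(x̄ᵢ−x̄)² = 1831.304; SSW = ΣΣ(x−x̄ᵢ)² = 470.000
MSB = 1831.304/2 = 915.6522; MSW = 470.000/20 = 23.5000
F = MSB/MSW = 38.9639
df = (2, 20)
p-value (upper-tail) = 0.00000
At α=0.1: p < α → reject H₀

reject H₀: yes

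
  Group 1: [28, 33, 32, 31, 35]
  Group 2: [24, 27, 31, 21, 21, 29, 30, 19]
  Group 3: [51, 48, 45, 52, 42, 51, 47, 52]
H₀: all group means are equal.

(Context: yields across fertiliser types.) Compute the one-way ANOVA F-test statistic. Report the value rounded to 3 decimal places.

Group means [31.80, 25.25, 48.50], grand mean 35.667
SSB = Σnᵢ(x̄ᵢ−x̄)² = 2260.367; SSW = ΣΣ(x−x̄ᵢ)² = 270.300
MSB = 2260.367/2 = 1130.1833; MSW = 270.300/18 = 15.0167
F = MSB/MSW = 75.2619
df = (2, 18)

test statistic = 75.262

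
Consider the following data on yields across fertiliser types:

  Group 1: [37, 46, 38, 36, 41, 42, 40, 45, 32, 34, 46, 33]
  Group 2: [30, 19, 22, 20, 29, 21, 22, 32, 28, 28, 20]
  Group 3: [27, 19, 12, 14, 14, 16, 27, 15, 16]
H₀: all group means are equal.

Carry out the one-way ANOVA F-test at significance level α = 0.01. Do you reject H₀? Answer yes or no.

Group means [39.17, 24.64, 17.78], grand mean 28.156
SSB = Σnᵢ(x̄ᵢ−x̄)² = 2560.451; SSW = ΣΣ(x−x̄ᵢ)² = 745.768
MSB = 2560.451/2 = 1280.2255; MSW = 745.768/29 = 25.7161
F = MSB/MSW = 49.7830
df = (2, 29)
p-value (upper-tail) = 0.00000
At α=0.01: p < α → reject H₀

reject H₀: yes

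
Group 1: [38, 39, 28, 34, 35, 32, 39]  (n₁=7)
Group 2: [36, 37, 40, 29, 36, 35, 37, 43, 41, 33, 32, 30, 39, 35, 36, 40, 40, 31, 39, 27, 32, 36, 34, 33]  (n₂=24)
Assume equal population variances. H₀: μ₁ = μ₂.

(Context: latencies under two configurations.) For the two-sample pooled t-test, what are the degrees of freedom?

degrees of freedom = 29

df = n₁ + n₂ − 2 = 7 + 24 − 2 = 29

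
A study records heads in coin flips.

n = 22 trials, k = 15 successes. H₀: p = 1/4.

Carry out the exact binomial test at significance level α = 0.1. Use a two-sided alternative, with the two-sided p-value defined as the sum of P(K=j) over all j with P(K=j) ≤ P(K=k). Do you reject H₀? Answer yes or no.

Exact binomial: n=22, k=15, p₀=1/4=0.2500
P(X=j) = C(n,j)·p₀^j·(1−p₀)^(n−j); p = Σ P(X=j) over j with P(X=j) ≤ P(X=15)
p-value (two-sided) = 0.00002
At α=0.1: p < α → reject H₀

reject H₀: yes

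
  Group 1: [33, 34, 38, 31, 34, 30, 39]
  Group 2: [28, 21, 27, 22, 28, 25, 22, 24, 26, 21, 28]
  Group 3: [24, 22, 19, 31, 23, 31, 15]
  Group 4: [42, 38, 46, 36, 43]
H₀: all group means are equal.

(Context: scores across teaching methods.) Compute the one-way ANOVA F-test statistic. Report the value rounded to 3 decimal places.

test statistic = 26.947

Group means [34.14, 24.73, 23.57, 41.00], grand mean 29.367
SSB = Σnᵢ(x̄ᵢ−x̄)² = 1308.213; SSW = ΣΣ(x−x̄ᵢ)² = 420.753
MSB = 1308.213/3 = 436.0711; MSW = 420.753/26 = 16.1828
F = MSB/MSW = 26.9466
df = (3, 26)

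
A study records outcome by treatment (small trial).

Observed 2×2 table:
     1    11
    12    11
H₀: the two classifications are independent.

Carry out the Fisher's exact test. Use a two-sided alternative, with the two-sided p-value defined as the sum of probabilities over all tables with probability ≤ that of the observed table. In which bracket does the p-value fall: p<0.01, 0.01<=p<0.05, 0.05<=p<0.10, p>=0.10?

Margins: r₁=12, r₂=23, c₁=13, c₂=22, n=35
p_obs = C(12,1)·C(23,12)/C(35,13); sum pmf over tables with pmf ≤ p_obs
p-value (two-sided) = 0.01317
→ bracket: 0.01<=p<0.05

p-value bracket: 0.01<=p<0.05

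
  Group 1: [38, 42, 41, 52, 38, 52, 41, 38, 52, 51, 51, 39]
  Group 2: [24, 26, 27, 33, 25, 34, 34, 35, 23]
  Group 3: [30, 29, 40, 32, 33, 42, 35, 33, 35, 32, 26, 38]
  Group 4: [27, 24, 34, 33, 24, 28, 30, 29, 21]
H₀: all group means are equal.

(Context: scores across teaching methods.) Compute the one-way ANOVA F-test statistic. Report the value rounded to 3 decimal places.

Group means [44.58, 29.00, 33.75, 27.78], grand mean 34.548
SSB = Σnᵢ(x̄ᵢ−x̄)² = 1905.683; SSW = ΣΣ(x−x̄ᵢ)² = 1012.722
MSB = 1905.683/3 = 635.2275; MSW = 1012.722/38 = 26.6506
F = MSB/MSW = 23.8354
df = (3, 38)

test statistic = 23.835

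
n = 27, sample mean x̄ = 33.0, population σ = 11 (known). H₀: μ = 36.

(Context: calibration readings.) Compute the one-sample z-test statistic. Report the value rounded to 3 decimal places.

test statistic = -1.417

SE = σ/√n = 11/√27 = 2.1170
z = (x̄−μ₀)/SE = (33.0−36)/2.1170 = -1.4171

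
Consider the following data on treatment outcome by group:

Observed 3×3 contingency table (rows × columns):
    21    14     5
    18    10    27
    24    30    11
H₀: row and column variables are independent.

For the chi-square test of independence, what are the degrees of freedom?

degrees of freedom = 4

df = (r−1)(c−1) = (3−1)·(3−1) = 4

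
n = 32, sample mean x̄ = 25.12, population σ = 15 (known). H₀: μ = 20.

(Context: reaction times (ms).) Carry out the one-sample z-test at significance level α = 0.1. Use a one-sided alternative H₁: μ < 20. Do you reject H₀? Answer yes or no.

reject H₀: no

SE = σ/√n = 15/√32 = 2.6517
z = (x̄−μ₀)/SE = (25.12−20)/2.6517 = 1.9309
p-value (one-sided, H₁ less) = 0.97325
At α=0.1: p ≥ α → fail to reject H₀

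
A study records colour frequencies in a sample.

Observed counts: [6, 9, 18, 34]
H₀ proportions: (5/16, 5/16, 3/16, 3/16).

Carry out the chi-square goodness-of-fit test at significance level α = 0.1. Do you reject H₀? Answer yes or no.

reject H₀: yes

n = 67; E_i = n·p_i = [20.94, 20.94, 12.56, 12.56]
χ² = (6−20.94)²/20.94 + (9−20.94)²/20.94 + (18−12.56)²/12.56 + (34−12.56)²/12.56 = 56.3990
df = 3
p-value (upper-tail) = 0.00000
At α=0.1: p < α → reject H₀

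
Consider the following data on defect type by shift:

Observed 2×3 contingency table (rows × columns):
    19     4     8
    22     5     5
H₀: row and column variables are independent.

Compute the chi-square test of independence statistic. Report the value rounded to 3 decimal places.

test statistic = 1.007

Row totals [31, 32], col totals [41, 9, 13], n=63
χ² = (19−20.17)²/20.17 + (4−4.43)²/4.43 + (8−6.40)²/6.40 + (22−20.83)²/20.83 + (5−4.57)²/4.57 + (5−6.60)²/6.60 = 1.0073
df = 2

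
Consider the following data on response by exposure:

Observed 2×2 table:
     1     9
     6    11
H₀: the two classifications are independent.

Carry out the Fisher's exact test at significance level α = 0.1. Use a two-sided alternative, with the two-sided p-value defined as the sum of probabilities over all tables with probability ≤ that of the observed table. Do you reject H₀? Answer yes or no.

reject H₀: no

Margins: r₁=10, r₂=17, c₁=7, c₂=20, n=27
p_obs = C(10,1)·C(17,6)/C(27,7); sum pmf over tables with pmf ≤ p_obs
p-value (two-sided) = 0.20401
At α=0.1: p ≥ α → fail to reject H₀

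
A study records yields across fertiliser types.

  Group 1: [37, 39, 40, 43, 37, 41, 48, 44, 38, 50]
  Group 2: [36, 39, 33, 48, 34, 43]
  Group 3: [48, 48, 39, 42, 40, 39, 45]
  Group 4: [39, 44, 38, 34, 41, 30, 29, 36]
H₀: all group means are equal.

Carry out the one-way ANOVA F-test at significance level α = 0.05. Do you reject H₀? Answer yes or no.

reject H₀: no

Group means [41.70, 38.83, 43.00, 36.38], grand mean 40.065
SSB = Σnᵢ(x̄ᵢ−x̄)² = 205.063; SSW = ΣΣ(x−x̄ᵢ)² = 636.808
MSB = 205.063/3 = 68.3542; MSW = 636.808/27 = 23.5855
F = MSB/MSW = 2.8981
df = (3, 27)
p-value (upper-tail) = 0.05331
At α=0.05: p ≥ α → fail to reject H₀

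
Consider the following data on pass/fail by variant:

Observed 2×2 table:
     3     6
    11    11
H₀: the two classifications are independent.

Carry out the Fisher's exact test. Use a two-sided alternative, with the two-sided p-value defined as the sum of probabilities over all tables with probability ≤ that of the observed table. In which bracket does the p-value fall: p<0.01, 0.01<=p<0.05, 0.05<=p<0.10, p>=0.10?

p-value bracket: p>=0.10

Margins: r₁=9, r₂=22, c₁=14, c₂=17, n=31
p_obs = C(9,3)·C(22,11)/C(31,14); sum pmf over tables with pmf ≤ p_obs
p-value (two-sided) = 0.45640
→ bracket: p>=0.10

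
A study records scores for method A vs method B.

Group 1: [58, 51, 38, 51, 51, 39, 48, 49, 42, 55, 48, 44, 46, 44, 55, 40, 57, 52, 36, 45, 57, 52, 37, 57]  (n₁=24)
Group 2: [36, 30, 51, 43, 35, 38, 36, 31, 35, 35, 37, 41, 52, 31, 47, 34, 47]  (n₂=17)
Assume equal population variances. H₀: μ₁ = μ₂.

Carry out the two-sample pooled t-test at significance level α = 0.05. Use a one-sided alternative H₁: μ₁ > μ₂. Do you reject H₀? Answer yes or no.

x̄₁=48.000, s₁=6.890, n₁=24
x̄₂=38.765, s₂=6.915, n₂=17
s_p² = [23·6.890² + 16·6.915²]/39 = 47.6169
SE = √(s_p²·(1/24+1/17)) = 2.1875
t = (48.000−38.765)/2.1875 = 4.2219
df = 39
p-value (one-sided, H₁ greater) = 0.00007
At α=0.05: p < α → reject H₀

reject H₀: yes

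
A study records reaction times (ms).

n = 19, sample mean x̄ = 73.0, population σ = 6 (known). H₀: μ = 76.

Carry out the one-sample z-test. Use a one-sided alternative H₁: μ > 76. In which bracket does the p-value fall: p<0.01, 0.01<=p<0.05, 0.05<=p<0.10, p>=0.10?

SE = σ/√n = 6/√19 = 1.3765
z = (x̄−μ₀)/SE = (73.0−76)/1.3765 = -2.1794
p-value (one-sided, H₁ greater) = 0.98535
→ bracket: p>=0.10

p-value bracket: p>=0.10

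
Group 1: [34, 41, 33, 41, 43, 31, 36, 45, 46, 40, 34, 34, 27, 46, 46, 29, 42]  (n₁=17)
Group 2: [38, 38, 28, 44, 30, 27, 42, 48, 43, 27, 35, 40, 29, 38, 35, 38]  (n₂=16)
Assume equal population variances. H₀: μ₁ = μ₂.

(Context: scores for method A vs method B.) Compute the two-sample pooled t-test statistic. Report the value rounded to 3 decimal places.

x̄₁=38.118, s₁=6.284, n₁=17
x̄₂=36.250, s₂=6.517, n₂=16
s_p² = [16·6.284² + 15·6.517²]/31 = 40.9279
SE = √(s_p²·(1/17+1/16)) = 2.2283
t = (38.118−36.250)/2.2283 = 0.8381
df = 31

test statistic = 0.838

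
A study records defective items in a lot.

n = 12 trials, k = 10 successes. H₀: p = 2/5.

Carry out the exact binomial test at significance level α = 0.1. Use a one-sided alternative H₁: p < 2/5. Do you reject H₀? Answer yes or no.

reject H₀: no

Exact binomial: n=12, k=10, p₀=2/5=0.4000
P(X≤10) from Σ C(n,i)·p₀^i·(1−p₀)^(n−i)
p-value (one-sided, H₁ less) = 0.99968
At α=0.1: p ≥ α → fail to reject H₀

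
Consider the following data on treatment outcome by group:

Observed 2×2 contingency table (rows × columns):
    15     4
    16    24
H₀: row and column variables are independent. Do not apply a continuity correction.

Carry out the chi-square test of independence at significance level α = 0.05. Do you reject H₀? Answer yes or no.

Row totals [19, 40], col totals [31, 28], n=59
χ² = (15−9.98)²/9.98 + (4−9.02)²/9.02 + (16−21.02)²/21.02 + (24−18.98)²/18.98 = 7.8361
df = 1
p-value (upper-tail) = 0.00512
At α=0.05: p < α → reject H₀

reject H₀: yes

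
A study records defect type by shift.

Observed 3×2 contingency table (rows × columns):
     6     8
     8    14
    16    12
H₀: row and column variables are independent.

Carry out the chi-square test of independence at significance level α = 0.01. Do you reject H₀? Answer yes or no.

reject H₀: no

Row totals [14, 22, 28], col totals [30, 34], n=64
χ² = (6−6.56)²/6.56 + (8−7.44)²/7.44 + (8−10.31)²/10.31 + (14−11.69)²/11.69 + (16−13.12)²/13.12 + (12−14.88)²/14.88 = 2.2523
df = 2
p-value (upper-tail) = 0.32428
At α=0.01: p ≥ α → fail to reject H₀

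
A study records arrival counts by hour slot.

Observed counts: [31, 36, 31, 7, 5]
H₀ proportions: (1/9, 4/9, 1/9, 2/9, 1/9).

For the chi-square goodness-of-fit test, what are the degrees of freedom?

degrees of freedom = 4

df = k − 1 = 5 − 1 = 4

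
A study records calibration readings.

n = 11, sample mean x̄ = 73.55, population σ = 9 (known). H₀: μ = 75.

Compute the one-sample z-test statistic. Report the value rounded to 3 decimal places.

SE = σ/√n = 9/√11 = 2.7136
z = (x̄−μ₀)/SE = (73.55−75)/2.7136 = -0.5343

test statistic = -0.534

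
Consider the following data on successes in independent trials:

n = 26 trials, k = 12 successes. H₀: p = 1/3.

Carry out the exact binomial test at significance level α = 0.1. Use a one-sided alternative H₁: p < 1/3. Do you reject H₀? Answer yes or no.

reject H₀: no

Exact binomial: n=26, k=12, p₀=1/3=0.3333
P(X≤12) from Σ C(n,i)·p₀^i·(1−p₀)^(n−i)
p-value (one-sided, H₁ less) = 0.94173
At α=0.1: p ≥ α → fail to reject H₀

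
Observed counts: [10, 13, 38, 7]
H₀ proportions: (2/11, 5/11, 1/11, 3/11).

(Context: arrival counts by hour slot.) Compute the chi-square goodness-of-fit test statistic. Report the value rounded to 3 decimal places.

test statistic = 181.786

n = 68; E_i = n·p_i = [12.36, 30.91, 6.18, 18.55]
χ² = (10−12.36)²/12.36 + (13−30.91)²/30.91 + (38−6.18)²/6.18 + (7−18.55)²/18.55 = 181.7863
df = 3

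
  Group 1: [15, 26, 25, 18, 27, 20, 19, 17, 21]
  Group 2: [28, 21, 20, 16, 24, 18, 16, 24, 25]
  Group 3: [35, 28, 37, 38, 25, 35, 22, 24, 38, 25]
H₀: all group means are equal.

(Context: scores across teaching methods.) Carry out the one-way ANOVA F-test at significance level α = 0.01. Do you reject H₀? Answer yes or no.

reject H₀: yes

Group means [20.89, 21.33, 30.70], grand mean 24.536
SSB = Σnᵢ(x̄ᵢ−x̄)² = 591.975; SSW = ΣΣ(x−x̄ᵢ)² = 660.989
MSB = 591.975/2 = 295.9877; MSW = 660.989/25 = 26.4396
F = MSB/MSW = 11.1949
df = (2, 25)
p-value (upper-tail) = 0.00034
At α=0.01: p < α → reject H₀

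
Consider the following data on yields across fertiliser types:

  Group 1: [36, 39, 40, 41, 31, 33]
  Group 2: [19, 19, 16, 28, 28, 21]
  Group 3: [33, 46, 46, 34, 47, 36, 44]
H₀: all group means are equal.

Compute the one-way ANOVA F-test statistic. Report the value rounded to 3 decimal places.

Group means [36.67, 21.83, 40.86], grand mean 33.526
SSB = Σnᵢ(x̄ᵢ−x̄)² = 1255.713; SSW = ΣΣ(x−x̄ᵢ)² = 441.024
MSB = 1255.713/2 = 627.8565; MSW = 441.024/16 = 27.5640
F = MSB/MSW = 22.7781
df = (2, 16)

test statistic = 22.778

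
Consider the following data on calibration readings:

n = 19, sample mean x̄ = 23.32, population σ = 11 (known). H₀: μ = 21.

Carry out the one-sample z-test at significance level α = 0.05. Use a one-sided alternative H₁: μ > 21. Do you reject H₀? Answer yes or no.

SE = σ/√n = 11/√19 = 2.5236
z = (x̄−μ₀)/SE = (23.32−21)/2.5236 = 0.9193
p-value (one-sided, H₁ greater) = 0.17896
At α=0.05: p ≥ α → fail to reject H₀

reject H₀: no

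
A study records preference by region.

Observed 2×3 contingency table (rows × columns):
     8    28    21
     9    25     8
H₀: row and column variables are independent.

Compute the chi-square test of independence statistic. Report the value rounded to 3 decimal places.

Row totals [57, 42], col totals [17, 53, 29], n=99
χ² = (8−9.79)²/9.79 + (28−30.52)²/30.52 + (21−16.70)²/16.70 + (9−7.21)²/7.21 + (25−22.48)²/22.48 + (8−12.30)²/12.30 = 3.8724
df = 2

test statistic = 3.872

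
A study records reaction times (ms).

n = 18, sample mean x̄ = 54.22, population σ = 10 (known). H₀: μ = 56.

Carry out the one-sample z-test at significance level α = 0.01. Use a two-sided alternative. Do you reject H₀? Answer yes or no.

reject H₀: no

SE = σ/√n = 10/√18 = 2.3570
z = (x̄−μ₀)/SE = (54.22−56)/2.3570 = -0.7552
p-value (two-sided) = 0.45013
At α=0.01: p ≥ α → fail to reject H₀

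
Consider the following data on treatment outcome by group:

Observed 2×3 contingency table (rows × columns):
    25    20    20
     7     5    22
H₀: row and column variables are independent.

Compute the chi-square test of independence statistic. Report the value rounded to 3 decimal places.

Row totals [65, 34], col totals [32, 25, 42], n=99
χ² = (25−21.01)²/21.01 + (20−16.41)²/16.41 + (20−27.58)²/27.58 + (7−10.99)²/10.99 + (5−8.59)²/8.59 + (22−14.42)²/14.42 = 10.5473
df = 2

test statistic = 10.547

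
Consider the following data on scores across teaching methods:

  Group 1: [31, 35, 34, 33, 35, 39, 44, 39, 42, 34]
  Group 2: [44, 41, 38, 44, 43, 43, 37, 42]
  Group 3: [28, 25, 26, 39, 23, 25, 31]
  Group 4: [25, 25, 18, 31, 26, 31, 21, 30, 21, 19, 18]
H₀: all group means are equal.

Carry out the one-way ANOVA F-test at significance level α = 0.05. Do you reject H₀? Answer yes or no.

Group means [36.60, 41.50, 28.14, 24.09], grand mean 32.222
SSB = Σnᵢ(x̄ᵢ−x̄)² = 1724.056; SSW = ΣΣ(x−x̄ᵢ)² = 640.166
MSB = 1724.056/3 = 574.6853; MSW = 640.166/32 = 20.0052
F = MSB/MSW = 28.7268
df = (3, 32)
p-value (upper-tail) = 0.00000
At α=0.05: p < α → reject H₀

reject H₀: yes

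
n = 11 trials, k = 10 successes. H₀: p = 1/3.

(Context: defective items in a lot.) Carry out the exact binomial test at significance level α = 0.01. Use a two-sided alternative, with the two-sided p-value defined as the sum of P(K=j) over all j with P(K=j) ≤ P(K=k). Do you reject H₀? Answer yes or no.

Exact binomial: n=11, k=10, p₀=1/3=0.3333
P(X=j) = C(n,j)·p₀^j·(1−p₀)^(n−j); p = Σ P(X=j) over j with P(X=j) ≤ P(X=10)
p-value (two-sided) = 0.00013
At α=0.01: p < α → reject H₀

reject H₀: yes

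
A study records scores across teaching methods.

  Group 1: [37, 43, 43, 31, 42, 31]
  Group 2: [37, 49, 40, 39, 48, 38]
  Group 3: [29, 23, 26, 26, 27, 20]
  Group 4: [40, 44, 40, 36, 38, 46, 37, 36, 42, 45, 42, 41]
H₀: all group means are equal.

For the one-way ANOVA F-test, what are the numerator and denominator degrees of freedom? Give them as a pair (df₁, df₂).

k = 4 groups, N = 30 total
df = (k−1, N−k) = (4−1, 30−4) = (3, 26)

degrees of freedom = [3, 26]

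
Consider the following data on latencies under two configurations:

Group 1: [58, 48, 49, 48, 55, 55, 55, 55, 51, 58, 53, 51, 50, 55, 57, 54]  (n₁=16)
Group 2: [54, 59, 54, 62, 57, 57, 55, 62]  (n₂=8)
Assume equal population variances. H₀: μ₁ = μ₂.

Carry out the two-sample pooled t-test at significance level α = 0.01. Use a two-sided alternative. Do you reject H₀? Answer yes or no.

x̄₁=53.250, s₁=3.357, n₁=16
x̄₂=57.500, s₂=3.251, n₂=8
s_p² = [15·3.357² + 7·3.251²]/22 = 11.0455
SE = √(s_p²·(1/16+1/8)) = 1.4391
t = (53.250−57.500)/1.4391 = -2.9532
df = 22
p-value (two-sided) = 0.00735
At α=0.01: p < α → reject H₀

reject H₀: yes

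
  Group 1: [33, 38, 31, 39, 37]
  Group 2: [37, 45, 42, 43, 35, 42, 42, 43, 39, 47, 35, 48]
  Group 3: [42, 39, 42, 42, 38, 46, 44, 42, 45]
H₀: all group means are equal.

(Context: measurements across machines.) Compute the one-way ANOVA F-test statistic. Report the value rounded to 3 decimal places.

Group means [35.60, 41.50, 42.22], grand mean 40.615
SSB = Σnᵢ(x̄ᵢ−x̄)² = 158.398; SSW = ΣΣ(x−x̄ᵢ)² = 301.756
MSB = 158.398/2 = 79.1991; MSW = 301.756/23 = 13.1198
F = MSB/MSW = 6.0366
df = (2, 23)

test statistic = 6.037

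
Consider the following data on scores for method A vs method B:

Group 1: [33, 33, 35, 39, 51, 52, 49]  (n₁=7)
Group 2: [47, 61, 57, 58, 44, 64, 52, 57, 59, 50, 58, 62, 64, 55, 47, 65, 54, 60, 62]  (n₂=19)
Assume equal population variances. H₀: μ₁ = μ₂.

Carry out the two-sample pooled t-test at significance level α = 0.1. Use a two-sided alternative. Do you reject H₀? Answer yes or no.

reject H₀: yes

x̄₁=41.714, s₁=8.655, n₁=7
x̄₂=56.632, s₂=6.220, n₂=19
s_p² = [6·8.655² + 18·6.220²]/24 = 47.7437
SE = √(s_p²·(1/7+1/19)) = 3.0551
t = (41.714−56.632)/3.0551 = -4.8828
df = 24
p-value (two-sided) = 0.00006
At α=0.1: p < α → reject H₀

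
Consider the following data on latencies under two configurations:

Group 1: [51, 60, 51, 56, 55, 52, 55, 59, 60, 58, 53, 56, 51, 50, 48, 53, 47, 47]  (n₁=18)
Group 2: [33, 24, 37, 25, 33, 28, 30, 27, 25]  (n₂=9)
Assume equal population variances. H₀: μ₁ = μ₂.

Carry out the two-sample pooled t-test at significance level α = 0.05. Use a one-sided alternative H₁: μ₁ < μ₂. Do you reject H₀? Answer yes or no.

reject H₀: no

x̄₁=53.444, s₁=4.204, n₁=18
x̄₂=29.111, s₂=4.457, n₂=9
s_p² = [17·4.204² + 8·4.457²]/25 = 18.3733
SE = √(s_p²·(1/18+1/9)) = 1.7499
t = (53.444−29.111)/1.7499 = 13.9054
df = 25
p-value (one-sided, H₁ less) = 1.00000
At α=0.05: p ≥ α → fail to reject H₀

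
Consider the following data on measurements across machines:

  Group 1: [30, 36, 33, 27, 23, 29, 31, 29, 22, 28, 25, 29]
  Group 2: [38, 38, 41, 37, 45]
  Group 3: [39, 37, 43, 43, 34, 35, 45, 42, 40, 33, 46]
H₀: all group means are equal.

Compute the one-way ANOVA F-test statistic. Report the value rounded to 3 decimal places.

test statistic = 25.954

Group means [28.50, 39.80, 39.73], grand mean 34.929
SSB = Σnᵢ(x̄ᵢ−x̄)² = 867.875; SSW = ΣΣ(x−x̄ᵢ)² = 417.982
MSB = 867.875/2 = 433.9377; MSW = 417.982/25 = 16.7193
F = MSB/MSW = 25.9543
df = (2, 25)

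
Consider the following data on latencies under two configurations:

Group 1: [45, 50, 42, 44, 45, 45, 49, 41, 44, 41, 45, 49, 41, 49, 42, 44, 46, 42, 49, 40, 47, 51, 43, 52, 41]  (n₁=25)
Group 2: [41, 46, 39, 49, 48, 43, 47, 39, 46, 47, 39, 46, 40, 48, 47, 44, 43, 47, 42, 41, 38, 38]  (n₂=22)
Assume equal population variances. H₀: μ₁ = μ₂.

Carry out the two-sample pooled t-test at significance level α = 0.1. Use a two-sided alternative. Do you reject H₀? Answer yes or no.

x̄₁=45.080, s₁=3.546, n₁=25
x̄₂=43.545, s₂=3.700, n₂=22
s_p² = [24·3.546² + 21·3.700²]/45 = 13.0954
SE = √(s_p²·(1/25+1/22)) = 1.0579
t = (45.080−43.545)/1.0579 = 1.4506
df = 45
p-value (two-sided) = 0.15382
At α=0.1: p ≥ α → fail to reject H₀

reject H₀: no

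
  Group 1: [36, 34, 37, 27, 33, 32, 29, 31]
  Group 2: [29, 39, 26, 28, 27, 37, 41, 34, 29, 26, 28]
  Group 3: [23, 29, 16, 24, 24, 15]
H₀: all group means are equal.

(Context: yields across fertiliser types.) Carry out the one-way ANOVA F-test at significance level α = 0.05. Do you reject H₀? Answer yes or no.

reject H₀: yes

Group means [32.38, 31.27, 21.83], grand mean 29.360
SSB = Σnᵢ(x̄ᵢ−x̄)² = 452.870; SSW = ΣΣ(x−x̄ᵢ)² = 522.890
MSB = 452.870/2 = 226.4349; MSW = 522.890/22 = 23.7677
F = MSB/MSW = 9.5270
df = (2, 22)
p-value (upper-tail) = 0.00105
At α=0.05: p < α → reject H₀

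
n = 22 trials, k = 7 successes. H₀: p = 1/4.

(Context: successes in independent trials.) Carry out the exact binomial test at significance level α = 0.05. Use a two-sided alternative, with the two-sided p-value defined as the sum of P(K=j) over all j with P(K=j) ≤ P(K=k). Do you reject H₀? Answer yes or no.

reject H₀: no

Exact binomial: n=22, k=7, p₀=1/4=0.2500
P(X=j) = C(n,j)·p₀^j·(1−p₀)^(n−j); p = Σ P(X=j) over j with P(X=j) ≤ P(X=7)
p-value (two-sided) = 0.46302
At α=0.05: p ≥ α → fail to reject H₀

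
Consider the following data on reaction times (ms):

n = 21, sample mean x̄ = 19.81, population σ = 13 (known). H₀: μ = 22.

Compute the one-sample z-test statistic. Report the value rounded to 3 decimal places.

SE = σ/√n = 13/√21 = 2.8368
z = (x̄−μ₀)/SE = (19.81−22)/2.8368 = -0.7720

test statistic = -0.772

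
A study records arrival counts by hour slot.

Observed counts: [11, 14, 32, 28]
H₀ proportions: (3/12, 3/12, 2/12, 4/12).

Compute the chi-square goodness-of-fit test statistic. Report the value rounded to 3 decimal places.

n = 85; E_i = n·p_i = [21.25, 21.25, 14.17, 28.33]
χ² = (11−21.25)²/21.25 + (14−21.25)²/21.25 + (32−14.17)²/14.17 + (28−28.33)²/28.33 = 29.8706
df = 3

test statistic = 29.871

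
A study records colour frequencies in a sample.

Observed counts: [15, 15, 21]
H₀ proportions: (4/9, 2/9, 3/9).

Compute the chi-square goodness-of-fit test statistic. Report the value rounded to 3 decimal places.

test statistic = 4.721

n = 51; E_i = n·p_i = [22.67, 11.33, 17.00]
χ² = (15−22.67)²/22.67 + (15−11.33)²/11.33 + (21−17.00)²/17.00 = 4.7206
df = 2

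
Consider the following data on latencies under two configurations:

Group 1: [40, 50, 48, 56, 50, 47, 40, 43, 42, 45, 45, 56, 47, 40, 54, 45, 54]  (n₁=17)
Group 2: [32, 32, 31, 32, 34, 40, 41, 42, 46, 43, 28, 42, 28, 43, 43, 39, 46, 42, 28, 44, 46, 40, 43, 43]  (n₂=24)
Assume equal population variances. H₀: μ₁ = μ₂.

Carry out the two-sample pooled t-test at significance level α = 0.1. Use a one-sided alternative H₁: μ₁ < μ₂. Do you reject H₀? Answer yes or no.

x̄₁=47.176, s₁=5.468, n₁=17
x̄₂=38.667, s₂=6.190, n₂=24
s_p² = [16·5.468² + 23·6.190²]/39 = 34.8668
SE = √(s_p²·(1/17+1/24)) = 1.8718
t = (47.176−38.667)/1.8718 = 4.5462
df = 39
p-value (one-sided, H₁ less) = 0.99997
At α=0.1: p ≥ α → fail to reject H₀

reject H₀: no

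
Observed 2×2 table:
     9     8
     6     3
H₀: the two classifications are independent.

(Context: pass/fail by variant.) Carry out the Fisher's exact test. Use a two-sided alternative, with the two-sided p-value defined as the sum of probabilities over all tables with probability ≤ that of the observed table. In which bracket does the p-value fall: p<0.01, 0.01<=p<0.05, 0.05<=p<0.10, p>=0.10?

Margins: r₁=17, r₂=9, c₁=15, c₂=11, n=26
p_obs = C(17,9)·C(9,6)/C(26,15); sum pmf over tables with pmf ≤ p_obs
p-value (two-sided) = 0.68284
→ bracket: p>=0.10

p-value bracket: p>=0.10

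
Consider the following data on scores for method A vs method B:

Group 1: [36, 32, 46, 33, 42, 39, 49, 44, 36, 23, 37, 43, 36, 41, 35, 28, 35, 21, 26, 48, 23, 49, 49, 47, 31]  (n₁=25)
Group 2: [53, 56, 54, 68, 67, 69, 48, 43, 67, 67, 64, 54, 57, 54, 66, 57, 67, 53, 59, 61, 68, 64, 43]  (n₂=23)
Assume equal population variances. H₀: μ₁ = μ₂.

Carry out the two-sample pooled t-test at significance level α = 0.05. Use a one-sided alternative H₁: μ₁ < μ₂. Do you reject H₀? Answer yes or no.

x̄₁=37.160, s₁=8.664, n₁=25
x̄₂=59.087, s₂=8.028, n₂=23
s_p² = [24·8.664² + 22·8.028²]/46 = 69.9823
SE = √(s_p²·(1/25+1/23)) = 2.4170
t = (37.160−59.087)/2.4170 = -9.0719
df = 46
p-value (one-sided, H₁ less) = 0.00000
At α=0.05: p < α → reject H₀

reject H₀: yes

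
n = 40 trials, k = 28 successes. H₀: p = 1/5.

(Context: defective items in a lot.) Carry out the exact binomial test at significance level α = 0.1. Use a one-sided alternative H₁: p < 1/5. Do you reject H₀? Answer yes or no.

Exact binomial: n=40, k=28, p₀=1/5=0.2000
P(X≤28) from Σ C(n,i)·p₀^i·(1−p₀)^(n−i)
p-value (one-sided, H₁ less) = 1.00000
At α=0.1: p ≥ α → fail to reject H₀

reject H₀: no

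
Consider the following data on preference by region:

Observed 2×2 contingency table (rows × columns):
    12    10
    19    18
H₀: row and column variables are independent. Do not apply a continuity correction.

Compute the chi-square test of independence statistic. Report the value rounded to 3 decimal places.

Row totals [22, 37], col totals [31, 28], n=59
χ² = (12−11.56)²/11.56 + (10−10.44)²/10.44 + (19−19.44)²/19.44 + (18−17.56)²/17.56 = 0.0564
df = 1

test statistic = 0.056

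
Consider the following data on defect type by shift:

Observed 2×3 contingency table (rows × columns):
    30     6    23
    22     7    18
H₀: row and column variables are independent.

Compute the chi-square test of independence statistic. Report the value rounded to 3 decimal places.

test statistic = 0.566

Row totals [59, 47], col totals [52, 13, 41], n=106
χ² = (30−28.94)²/28.94 + (6−7.24)²/7.24 + (23−22.82)²/22.82 + (22−23.06)²/23.06 + (7−5.76)²/5.76 + (18−18.18)²/18.18 = 0.5662
df = 2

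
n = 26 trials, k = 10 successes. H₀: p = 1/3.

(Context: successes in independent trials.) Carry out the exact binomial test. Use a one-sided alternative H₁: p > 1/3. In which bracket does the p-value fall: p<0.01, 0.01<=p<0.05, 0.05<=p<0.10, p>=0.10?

p-value bracket: p>=0.10

Exact binomial: n=26, k=10, p₀=1/3=0.3333
P(X≥10) from Σ C(n,i)·p₀^i·(1−p₀)^(n−i)
p-value (one-sided, H₁ greater) = 0.35707
→ bracket: p>=0.10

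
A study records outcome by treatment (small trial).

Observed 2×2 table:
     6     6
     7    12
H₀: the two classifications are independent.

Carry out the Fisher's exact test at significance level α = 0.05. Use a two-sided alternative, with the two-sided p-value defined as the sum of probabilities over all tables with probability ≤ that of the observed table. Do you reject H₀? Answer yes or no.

Margins: r₁=12, r₂=19, c₁=13, c₂=18, n=31
p_obs = C(12,6)·C(19,7)/C(31,13); sum pmf over tables with pmf ≤ p_obs
p-value (two-sided) = 0.70977
At α=0.05: p ≥ α → fail to reject H₀

reject H₀: no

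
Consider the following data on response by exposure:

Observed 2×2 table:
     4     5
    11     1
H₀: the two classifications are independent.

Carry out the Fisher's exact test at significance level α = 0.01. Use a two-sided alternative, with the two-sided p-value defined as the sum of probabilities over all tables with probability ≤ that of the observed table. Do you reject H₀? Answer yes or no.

Margins: r₁=9, r₂=12, c₁=15, c₂=6, n=21
p_obs = C(9,4)·C(12,11)/C(21,15); sum pmf over tables with pmf ≤ p_obs
p-value (two-sided) = 0.04644
At α=0.01: p ≥ α → fail to reject H₀

reject H₀: no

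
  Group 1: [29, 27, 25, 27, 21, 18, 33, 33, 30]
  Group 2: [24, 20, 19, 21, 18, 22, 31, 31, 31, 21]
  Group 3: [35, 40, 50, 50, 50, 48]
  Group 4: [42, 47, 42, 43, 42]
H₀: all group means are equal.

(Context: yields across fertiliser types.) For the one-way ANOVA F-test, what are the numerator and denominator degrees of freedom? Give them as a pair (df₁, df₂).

degrees of freedom = [3, 26]

k = 4 groups, N = 30 total
df = (k−1, N−k) = (4−1, 30−4) = (3, 26)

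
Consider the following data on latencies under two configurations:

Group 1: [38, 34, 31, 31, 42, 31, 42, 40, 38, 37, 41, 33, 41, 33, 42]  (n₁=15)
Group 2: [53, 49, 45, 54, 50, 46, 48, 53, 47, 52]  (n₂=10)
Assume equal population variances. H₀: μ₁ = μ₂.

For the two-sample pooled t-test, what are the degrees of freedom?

df = n₁ + n₂ − 2 = 15 + 10 − 2 = 23

degrees of freedom = 23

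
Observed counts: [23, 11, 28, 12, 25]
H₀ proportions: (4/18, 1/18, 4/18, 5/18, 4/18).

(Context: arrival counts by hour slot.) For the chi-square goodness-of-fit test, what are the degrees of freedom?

df = k − 1 = 5 − 1 = 4

degrees of freedom = 4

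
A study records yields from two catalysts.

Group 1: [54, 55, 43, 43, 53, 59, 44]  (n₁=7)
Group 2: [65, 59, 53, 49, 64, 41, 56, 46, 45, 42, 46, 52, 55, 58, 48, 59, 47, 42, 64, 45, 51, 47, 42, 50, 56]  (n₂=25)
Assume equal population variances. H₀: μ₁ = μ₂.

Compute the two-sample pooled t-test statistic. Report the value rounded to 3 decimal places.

test statistic = -0.369

x̄₁=50.143, s₁=6.644, n₁=7
x̄₂=51.280, s₂=7.334, n₂=25
s_p² = [6·6.644² + 24·7.334²]/30 = 51.8632
SE = √(s_p²·(1/7+1/25)) = 3.0795
t = (50.143−51.280)/3.0795 = -0.3693
df = 30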